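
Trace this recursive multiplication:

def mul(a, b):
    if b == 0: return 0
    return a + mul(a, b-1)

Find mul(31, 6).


mul(31, 6) = 31 + mul(31, 5)
mul(31, 5) = 31 + mul(31, 4)
mul(31, 4) = 31 + mul(31, 3)
mul(31, 3) = 31 + mul(31, 2)
mul(31, 2) = 31 + mul(31, 1)
mul(31, 1) = 31 + mul(31, 0)
mul(31, 0) = 0  (base case)
Total: 31 + 31 + 31 + 31 + 31 + 31 + 0 = 186

186


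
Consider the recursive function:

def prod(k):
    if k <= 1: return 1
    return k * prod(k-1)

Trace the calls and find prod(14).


prod(14)
= 14 * prod(13)
= 14 * 13 * prod(12)
= 14 * 13 * 12 * prod(11)
= 14 * 13 * 12 * 11 * prod(10)
= 14 * 13 * 12 * 11 * 10 * prod(9)
= 14 * 13 * 12 * 11 * 10 * 9 * prod(8)
= 14 * 13 * 12 * 11 * 10 * 9 * 8 * prod(7)
= 14 * 13 * 12 * 11 * 10 * 9 * 8 * 7 * prod(6)
= 14 * 13 * 12 * 11 * 10 * 9 * 8 * 7 * 6 * prod(5)
= 14 * 13 * 12 * 11 * 10 * 9 * 8 * 7 * 6 * 5 * prod(4)
= 14 * 13 * 12 * 11 * 10 * 9 * 8 * 7 * 6 * 5 * 4 * prod(3)
= 14 * 13 * 12 * 11 * 10 * 9 * 8 * 7 * 6 * 5 * 4 * 3 * prod(2)
= 14 * 13 * 12 * 11 * 10 * 9 * 8 * 7 * 6 * 5 * 4 * 3 * 2 * prod(1)
= 14 * 13 * 12 * 11 * 10 * 9 * 8 * 7 * 6 * 5 * 4 * 3 * 2 * 1
= 87178291200

87178291200


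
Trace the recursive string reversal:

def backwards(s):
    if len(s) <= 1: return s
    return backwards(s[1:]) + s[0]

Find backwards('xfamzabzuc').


backwards('xfamzabzuc') = backwards('famzabzuc') + 'x'
backwards('famzabzuc') = backwards('amzabzuc') + 'f'
backwards('amzabzuc') = backwards('mzabzuc') + 'a'
backwards('mzabzuc') = backwards('zabzuc') + 'm'
backwards('zabzuc') = backwards('abzuc') + 'z'
backwards('abzuc') = backwards('bzuc') + 'a'
backwards('bzuc') = backwards('zuc') + 'b'
backwards('zuc') = backwards('uc') + 'z'
backwards('uc') = backwards('c') + 'u'
backwards('c') = 'c'  (base case)
Concatenating: 'c' + 'u' + 'z' + 'b' + 'a' + 'z' + 'm' + 'a' + 'f' + 'x' = 'cuzbazmafx'

cuzbazmafx


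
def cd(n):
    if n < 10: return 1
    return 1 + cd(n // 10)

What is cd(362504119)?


cd(362504119) = 1 + cd(36250411)
cd(36250411) = 1 + cd(3625041)
cd(3625041) = 1 + cd(362504)
cd(362504) = 1 + cd(36250)
cd(36250) = 1 + cd(3625)
cd(3625) = 1 + cd(362)
cd(362) = 1 + cd(36)
cd(36) = 1 + cd(3)
cd(3) = 1  (base case: 3 < 10)
Unwinding: 1 + 1 + 1 + 1 + 1 + 1 + 1 + 1 + 1 = 9

9


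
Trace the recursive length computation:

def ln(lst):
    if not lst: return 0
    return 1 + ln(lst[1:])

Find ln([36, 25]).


ln([36, 25]) = 1 + ln([25])
ln([25]) = 1 + ln([])
ln([]) = 0  (base case)
Unwinding: 1 + 1 + 0 = 2

2


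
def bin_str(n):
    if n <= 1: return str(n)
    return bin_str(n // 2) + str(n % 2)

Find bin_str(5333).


bin_str(5333) = bin_str(2666) + '1'
bin_str(2666) = bin_str(1333) + '0'
bin_str(1333) = bin_str(666) + '1'
bin_str(666) = bin_str(333) + '0'
bin_str(333) = bin_str(166) + '1'
bin_str(166) = bin_str(83) + '0'
bin_str(83) = bin_str(41) + '1'
bin_str(41) = bin_str(20) + '1'
bin_str(20) = bin_str(10) + '0'
bin_str(10) = bin_str(5) + '0'
bin_str(5) = bin_str(2) + '1'
bin_str(2) = bin_str(1) + '0'
bin_str(1) = '1'  (base case)
Concatenating: '1' + '0' + '1' + '0' + '0' + '1' + '1' + '0' + '1' + '0' + '1' + '0' + '1' = '1010011010101'

1010011010101


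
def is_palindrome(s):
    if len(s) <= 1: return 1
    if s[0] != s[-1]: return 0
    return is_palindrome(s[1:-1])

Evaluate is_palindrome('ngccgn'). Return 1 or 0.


is_palindrome('ngccgn'): s[0]='n' == s[-1]='n' -> check is_palindrome('gccg')
is_palindrome('gccg'): s[0]='g' == s[-1]='g' -> check is_palindrome('cc')
is_palindrome('cc'): s[0]='c' == s[-1]='c' -> check is_palindrome('')
is_palindrome(''): len <= 1 -> return 1  (base case)
Result: 1 (palindrome)

1


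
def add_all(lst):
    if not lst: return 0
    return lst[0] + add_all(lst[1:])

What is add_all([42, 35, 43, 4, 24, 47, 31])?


add_all([42, 35, 43, 4, 24, 47, 31]) = 42 + add_all([35, 43, 4, 24, 47, 31])
add_all([35, 43, 4, 24, 47, 31]) = 35 + add_all([43, 4, 24, 47, 31])
add_all([43, 4, 24, 47, 31]) = 43 + add_all([4, 24, 47, 31])
add_all([4, 24, 47, 31]) = 4 + add_all([24, 47, 31])
add_all([24, 47, 31]) = 24 + add_all([47, 31])
add_all([47, 31]) = 47 + add_all([31])
add_all([31]) = 31 + add_all([])
add_all([]) = 0  (base case)
Total: 42 + 35 + 43 + 4 + 24 + 47 + 31 + 0 = 226

226


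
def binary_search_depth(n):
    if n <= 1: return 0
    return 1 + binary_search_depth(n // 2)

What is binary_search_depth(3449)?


3449 / 2 = 1724
1724 / 2 = 862
862 / 2 = 431
431 / 2 = 215
215 / 2 = 107
107 / 2 = 53
53 / 2 = 26
26 / 2 = 13
13 / 2 = 6
6 / 2 = 3
3 / 2 = 1
Reached 1 after 11 halvings

11


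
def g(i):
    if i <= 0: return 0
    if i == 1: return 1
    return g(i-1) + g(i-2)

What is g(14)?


Computing g(14) bottom-up:
g(0) = 0
g(1) = 1
g(2) = g(1) + g(0) = 1 + 0 = 1
g(3) = g(2) + g(1) = 1 + 1 = 2
g(4) = g(3) + g(2) = 2 + 1 = 3
g(5) = g(4) + g(3) = 3 + 2 = 5
g(6) = g(5) + g(4) = 5 + 3 = 8
g(7) = g(6) + g(5) = 8 + 5 = 13
g(8) = g(7) + g(6) = 13 + 8 = 21
g(9) = g(8) + g(7) = 21 + 13 = 34
g(10) = g(9) + g(8) = 34 + 21 = 55
g(11) = g(10) + g(9) = 55 + 34 = 89
g(12) = g(11) + g(10) = 89 + 55 = 144
g(13) = g(12) + g(11) = 144 + 89 = 233
g(14) = g(13) + g(12) = 233 + 144 = 377

377


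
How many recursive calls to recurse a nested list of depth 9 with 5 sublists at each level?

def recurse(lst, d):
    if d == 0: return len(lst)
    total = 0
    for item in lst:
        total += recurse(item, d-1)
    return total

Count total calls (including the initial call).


At depth 0 (root): 1 call
At depth 1: each of 1 parents calls recurse on 5 children = 5 calls
At depth 2: each of 5 parents calls recurse on 5 children = 25 calls
At depth 3: each of 25 parents calls recurse on 5 children = 125 calls
At depth 4: each of 125 parents calls recurse on 5 children = 625 calls
At depth 5: each of 625 parents calls recurse on 5 children = 3125 calls
At depth 6: each of 3125 parents calls recurse on 5 children = 15625 calls
At depth 7: each of 15625 parents calls recurse on 5 children = 78125 calls
At depth 8: each of 78125 parents calls recurse on 5 children = 390625 calls
At depth 9: each of 390625 parents calls recurse on 5 children = 1953125 calls
Total: 1 + 5 + 25 + 125 + 625 + 3125 + 15625 + 78125 + 390625 + 1953125 = 2441406

2441406


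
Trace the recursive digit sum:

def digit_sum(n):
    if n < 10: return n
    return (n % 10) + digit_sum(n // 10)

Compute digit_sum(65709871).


digit_sum(65709871) = 1 + digit_sum(6570987)
digit_sum(6570987) = 7 + digit_sum(657098)
digit_sum(657098) = 8 + digit_sum(65709)
digit_sum(65709) = 9 + digit_sum(6570)
digit_sum(6570) = 0 + digit_sum(657)
digit_sum(657) = 7 + digit_sum(65)
digit_sum(65) = 5 + digit_sum(6)
digit_sum(6) = 6  (base case)
Total: 1 + 7 + 8 + 9 + 0 + 7 + 5 + 6 = 43

43


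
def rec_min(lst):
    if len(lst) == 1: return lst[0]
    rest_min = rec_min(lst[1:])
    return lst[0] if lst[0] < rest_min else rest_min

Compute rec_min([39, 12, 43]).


rec_min([39, 12, 43]): compare 39 with rec_min([12, 43])
rec_min([12, 43]): compare 12 with rec_min([43])
rec_min([43]) = 43  (base case)
Compare 12 with 43 -> 12
Compare 39 with 12 -> 12

12


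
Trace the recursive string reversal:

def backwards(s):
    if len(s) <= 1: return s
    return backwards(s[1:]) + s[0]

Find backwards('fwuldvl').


backwards('fwuldvl') = backwards('wuldvl') + 'f'
backwards('wuldvl') = backwards('uldvl') + 'w'
backwards('uldvl') = backwards('ldvl') + 'u'
backwards('ldvl') = backwards('dvl') + 'l'
backwards('dvl') = backwards('vl') + 'd'
backwards('vl') = backwards('l') + 'v'
backwards('l') = 'l'  (base case)
Concatenating: 'l' + 'v' + 'd' + 'l' + 'u' + 'w' + 'f' = 'lvdluwf'

lvdluwf


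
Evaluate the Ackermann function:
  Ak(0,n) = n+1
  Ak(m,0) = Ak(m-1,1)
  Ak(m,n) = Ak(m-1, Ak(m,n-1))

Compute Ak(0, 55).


Ak(0, 55) = 56
Result: Ak(0, 55) = 56

56


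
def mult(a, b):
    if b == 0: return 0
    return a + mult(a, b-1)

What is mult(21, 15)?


mult(21, 15) = 21 + mult(21, 14)
mult(21, 14) = 21 + mult(21, 13)
mult(21, 13) = 21 + mult(21, 12)
mult(21, 12) = 21 + mult(21, 11)
mult(21, 11) = 21 + mult(21, 10)
mult(21, 10) = 21 + mult(21, 9)
mult(21, 9) = 21 + mult(21, 8)
mult(21, 8) = 21 + mult(21, 7)
mult(21, 7) = 21 + mult(21, 6)
mult(21, 6) = 21 + mult(21, 5)
mult(21, 5) = 21 + mult(21, 4)
mult(21, 4) = 21 + mult(21, 3)
mult(21, 3) = 21 + mult(21, 2)
mult(21, 2) = 21 + mult(21, 1)
mult(21, 1) = 21 + mult(21, 0)
mult(21, 0) = 0  (base case)
Total: 21 + 21 + 21 + 21 + 21 + 21 + 21 + 21 + 21 + 21 + 21 + 21 + 21 + 21 + 21 + 0 = 315

315


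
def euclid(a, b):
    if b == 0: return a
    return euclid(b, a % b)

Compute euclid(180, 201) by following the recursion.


euclid(180, 201) = euclid(201, 180)
euclid(201, 180) = euclid(180, 21)
euclid(180, 21) = euclid(21, 12)
euclid(21, 12) = euclid(12, 9)
euclid(12, 9) = euclid(9, 3)
euclid(9, 3) = euclid(3, 0)
euclid(3, 0) = 3  (base case)

3


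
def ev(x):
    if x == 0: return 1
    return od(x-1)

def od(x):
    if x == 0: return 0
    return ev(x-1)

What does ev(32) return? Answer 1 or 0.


ev(32) = od(31)
od(31) = ev(30)
ev(30) = od(29)
od(29) = ev(28)
ev(28) = od(27)
od(27) = ev(26)
ev(26) = od(25)
od(25) = ev(24)
ev(24) = od(23)
od(23) = ev(22)
ev(22) = od(21)
od(21) = ev(20)
ev(20) = od(19)
od(19) = ev(18)
ev(18) = od(17)
od(17) = ev(16)
ev(16) = od(15)
od(15) = ev(14)
ev(14) = od(13)
od(13) = ev(12)
ev(12) = od(11)
od(11) = ev(10)
ev(10) = od(9)
od(9) = ev(8)
ev(8) = od(7)
od(7) = ev(6)
ev(6) = od(5)
od(5) = ev(4)
ev(4) = od(3)
od(3) = ev(2)
ev(2) = od(1)
od(1) = ev(0)
ev(0) = 1  (base case)
Result: 1

1


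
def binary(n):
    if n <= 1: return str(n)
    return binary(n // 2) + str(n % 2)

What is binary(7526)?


binary(7526) = binary(3763) + '0'
binary(3763) = binary(1881) + '1'
binary(1881) = binary(940) + '1'
binary(940) = binary(470) + '0'
binary(470) = binary(235) + '0'
binary(235) = binary(117) + '1'
binary(117) = binary(58) + '1'
binary(58) = binary(29) + '0'
binary(29) = binary(14) + '1'
binary(14) = binary(7) + '0'
binary(7) = binary(3) + '1'
binary(3) = binary(1) + '1'
binary(1) = '1'  (base case)
Concatenating: '1' + '1' + '1' + '0' + '1' + '0' + '1' + '1' + '0' + '0' + '1' + '1' + '0' = '1110101100110'

1110101100110


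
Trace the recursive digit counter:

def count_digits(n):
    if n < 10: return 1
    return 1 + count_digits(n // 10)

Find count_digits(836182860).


count_digits(836182860) = 1 + count_digits(83618286)
count_digits(83618286) = 1 + count_digits(8361828)
count_digits(8361828) = 1 + count_digits(836182)
count_digits(836182) = 1 + count_digits(83618)
count_digits(83618) = 1 + count_digits(8361)
count_digits(8361) = 1 + count_digits(836)
count_digits(836) = 1 + count_digits(83)
count_digits(83) = 1 + count_digits(8)
count_digits(8) = 1  (base case: 8 < 10)
Unwinding: 1 + 1 + 1 + 1 + 1 + 1 + 1 + 1 + 1 = 9

9


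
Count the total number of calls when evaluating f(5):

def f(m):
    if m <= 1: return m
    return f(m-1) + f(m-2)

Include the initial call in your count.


Let C(n) = total calls for f(n)
C(0) = 1, C(1) = 1
C(2) = 1 + C(1) + C(0) = 1 + 1 + 1 = 3
C(3) = 1 + C(2) + C(1) = 1 + 3 + 1 = 5
C(4) = 1 + C(3) + C(2) = 1 + 5 + 3 = 9
C(5) = 1 + C(4) + C(3) = 1 + 9 + 5 = 15

15


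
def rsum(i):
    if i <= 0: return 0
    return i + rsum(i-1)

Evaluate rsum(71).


rsum(71)
= 71 + 70 + 69 + 68 + 67 + 66 + 65 + 64 + 63 + 62 + 61 + 60 + 59 + 58 + 57 + 56 + 55 + 54 + 53 + 52 + 51 + 50 + 49 + 48 + 47 + 46 + 45 + 44 + 43 + 42 + 41 + 40 + 39 + 38 + 37 + 36 + 35 + 34 + 33 + 32 + 31 + 30 + 29 + 28 + 27 + 26 + 25 + 24 + 23 + 22 + 21 + 20 + 19 + 18 + 17 + 16 + 15 + 14 + 13 + 12 + 11 + 10 + 9 + 8 + 7 + 6 + 5 + 4 + 3 + 2 + 1 + rsum(0)
= 71 + 70 + 69 + 68 + 67 + 66 + 65 + 64 + 63 + 62 + 61 + 60 + 59 + 58 + 57 + 56 + 55 + 54 + 53 + 52 + 51 + 50 + 49 + 48 + 47 + 46 + 45 + 44 + 43 + 42 + 41 + 40 + 39 + 38 + 37 + 36 + 35 + 34 + 33 + 32 + 31 + 30 + 29 + 28 + 27 + 26 + 25 + 24 + 23 + 22 + 21 + 20 + 19 + 18 + 17 + 16 + 15 + 14 + 13 + 12 + 11 + 10 + 9 + 8 + 7 + 6 + 5 + 4 + 3 + 2 + 1 + 0
= 2556

2556


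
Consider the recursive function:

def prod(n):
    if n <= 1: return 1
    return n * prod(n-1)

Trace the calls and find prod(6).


prod(6)
= 6 * prod(5)
= 6 * 5 * prod(4)
= 6 * 5 * 4 * prod(3)
= 6 * 5 * 4 * 3 * prod(2)
= 6 * 5 * 4 * 3 * 2 * prod(1)
= 6 * 5 * 4 * 3 * 2 * 1
= 720

720


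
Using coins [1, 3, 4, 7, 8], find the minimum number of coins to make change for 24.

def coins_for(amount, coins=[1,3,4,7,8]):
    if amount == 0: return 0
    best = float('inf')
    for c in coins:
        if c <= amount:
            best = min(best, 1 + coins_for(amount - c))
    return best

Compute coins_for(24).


Building up with DP:
coins_for(0) = 0
coins_for(1) = min(1+coins_for(0)=1+0=1) = 1
coins_for(2) = min(1+coins_for(1)=1+1=2) = 2
coins_for(3) = min(1+coins_for(2)=1+2=3, 1+coins_for(0)=1+0=1) = 1
coins_for(4) = min(1+coins_for(3)=1+1=2, 1+coins_for(1)=1+1=2, 1+coins_for(0)=1+0=1) = 1
coins_for(5) = min(1+coins_for(4)=1+1=2, 1+coins_for(2)=1+2=3, 1+coins_for(1)=1+1=2) = 2
coins_for(6) = min(1+coins_for(5)=1+2=3, 1+coins_for(3)=1+1=2, 1+coins_for(2)=1+2=3) = 2
coins_for(7) = min(1+coins_for(6)=1+2=3, 1+coins_for(4)=1+1=2, 1+coins_for(3)=1+1=2, 1+coins_for(0)=1+0=1) = 1
coins_for(8) = min(1+coins_for(7)=1+1=2, 1+coins_for(5)=1+2=3, 1+coins_for(4)=1+1=2, 1+coins_for(1)=1+1=2, 1+coins_for(0)=1+0=1) = 1
coins_for(9) = min(1+coins_for(8)=1+1=2, 1+coins_for(6)=1+2=3, 1+coins_for(5)=1+2=3, 1+coins_for(2)=1+2=3, 1+coins_for(1)=1+1=2) = 2
coins_for(10) = min(1+coins_for(9)=1+2=3, 1+coins_for(7)=1+1=2, 1+coins_for(6)=1+2=3, 1+coins_for(3)=1+1=2, 1+coins_for(2)=1+2=3) = 2
coins_for(11) = min(1+coins_for(10)=1+2=3, 1+coins_for(8)=1+1=2, 1+coins_for(7)=1+1=2, 1+coins_for(4)=1+1=2, 1+coins_for(3)=1+1=2) = 2
coins_for(12) = min(1+coins_for(11)=1+2=3, 1+coins_for(9)=1+2=3, 1+coins_for(8)=1+1=2, 1+coins_for(5)=1+2=3, 1+coins_for(4)=1+1=2) = 2
coins_for(13) = min(1+coins_for(12)=1+2=3, 1+coins_for(10)=1+2=3, 1+coins_for(9)=1+2=3, 1+coins_for(6)=1+2=3, 1+coins_for(5)=1+2=3) = 3
coins_for(14) = min(1+coins_for(13)=1+3=4, 1+coins_for(11)=1+2=3, 1+coins_for(10)=1+2=3, 1+coins_for(7)=1+1=2, 1+coins_for(6)=1+2=3) = 2
coins_for(15) = min(1+coins_for(14)=1+2=3, 1+coins_for(12)=1+2=3, 1+coins_for(11)=1+2=3, 1+coins_for(8)=1+1=2, 1+coins_for(7)=1+1=2) = 2
coins_for(16) = min(1+coins_for(15)=1+2=3, 1+coins_for(13)=1+3=4, 1+coins_for(12)=1+2=3, 1+coins_for(9)=1+2=3, 1+coins_for(8)=1+1=2) = 2
coins_for(17) = min(1+coins_for(16)=1+2=3, 1+coins_for(14)=1+2=3, 1+coins_for(13)=1+3=4, 1+coins_for(10)=1+2=3, 1+coins_for(9)=1+2=3) = 3
coins_for(18) = min(1+coins_for(17)=1+3=4, 1+coins_for(15)=1+2=3, 1+coins_for(14)=1+2=3, 1+coins_for(11)=1+2=3, 1+coins_for(10)=1+2=3) = 3
coins_for(19) = min(1+coins_for(18)=1+3=4, 1+coins_for(16)=1+2=3, 1+coins_for(15)=1+2=3, 1+coins_for(12)=1+2=3, 1+coins_for(11)=1+2=3) = 3
coins_for(20) = min(1+coins_for(19)=1+3=4, 1+coins_for(17)=1+3=4, 1+coins_for(16)=1+2=3, 1+coins_for(13)=1+3=4, 1+coins_for(12)=1+2=3) = 3
coins_for(21) = min(1+coins_for(20)=1+3=4, 1+coins_for(18)=1+3=4, 1+coins_for(17)=1+3=4, 1+coins_for(14)=1+2=3, 1+coins_for(13)=1+3=4) = 3
coins_for(22) = min(1+coins_for(21)=1+3=4, 1+coins_for(19)=1+3=4, 1+coins_for(18)=1+3=4, 1+coins_for(15)=1+2=3, 1+coins_for(14)=1+2=3) = 3
coins_for(23) = min(1+coins_for(22)=1+3=4, 1+coins_for(20)=1+3=4, 1+coins_for(19)=1+3=4, 1+coins_for(16)=1+2=3, 1+coins_for(15)=1+2=3) = 3
coins_for(24) = min(1+coins_for(23)=1+3=4, 1+coins_for(21)=1+3=4, 1+coins_for(20)=1+3=4, 1+coins_for(17)=1+3=4, 1+coins_for(16)=1+2=3) = 3

3


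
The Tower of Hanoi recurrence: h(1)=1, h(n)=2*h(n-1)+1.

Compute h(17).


h(17) = 2 * h(16) + 1
h(16) = 2 * h(15) + 1
h(15) = 2 * h(14) + 1
h(14) = 2 * h(13) + 1
h(13) = 2 * h(12) + 1
h(12) = 2 * h(11) + 1
h(11) = 2 * h(10) + 1
h(10) = 2 * h(9) + 1
h(9) = 2 * h(8) + 1
h(8) = 2 * h(7) + 1
h(7) = 2 * h(6) + 1
h(6) = 2 * h(5) + 1
h(5) = 2 * h(4) + 1
h(4) = 2 * h(3) + 1
h(3) = 2 * h(2) + 1
h(2) = 2 * h(1) + 1
h(1) = 1  (base case)
h(2) = 2 * 1 + 1 = 3
h(3) = 2 * 3 + 1 = 7
h(4) = 2 * 7 + 1 = 15
h(5) = 2 * 15 + 1 = 31
h(6) = 2 * 31 + 1 = 63
h(7) = 2 * 63 + 1 = 127
h(8) = 2 * 127 + 1 = 255
h(9) = 2 * 255 + 1 = 511
h(10) = 2 * 511 + 1 = 1023
h(11) = 2 * 1023 + 1 = 2047
h(12) = 2 * 2047 + 1 = 4095
h(13) = 2 * 4095 + 1 = 8191
h(14) = 2 * 8191 + 1 = 16383
h(15) = 2 * 16383 + 1 = 32767
h(16) = 2 * 32767 + 1 = 65535
h(17) = 2 * 65535 + 1 = 131071

131071


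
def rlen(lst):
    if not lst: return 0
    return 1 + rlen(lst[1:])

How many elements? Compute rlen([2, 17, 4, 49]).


rlen([2, 17, 4, 49]) = 1 + rlen([17, 4, 49])
rlen([17, 4, 49]) = 1 + rlen([4, 49])
rlen([4, 49]) = 1 + rlen([49])
rlen([49]) = 1 + rlen([])
rlen([]) = 0  (base case)
Unwinding: 1 + 1 + 1 + 1 + 0 = 4

4


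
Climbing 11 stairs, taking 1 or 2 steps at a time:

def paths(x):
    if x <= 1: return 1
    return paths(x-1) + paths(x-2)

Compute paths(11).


Building up from base cases:
paths(0) = 1
paths(1) = 1
paths(2) = paths(1) + paths(0) = 1 + 1 = 2
paths(3) = paths(2) + paths(1) = 2 + 1 = 3
paths(4) = paths(3) + paths(2) = 3 + 2 = 5
paths(5) = paths(4) + paths(3) = 5 + 3 = 8
paths(6) = paths(5) + paths(4) = 8 + 5 = 13
paths(7) = paths(6) + paths(5) = 13 + 8 = 21
paths(8) = paths(7) + paths(6) = 21 + 13 = 34
paths(9) = paths(8) + paths(7) = 34 + 21 = 55
paths(10) = paths(9) + paths(8) = 55 + 34 = 89
paths(11) = paths(10) + paths(9) = 89 + 55 = 144

144


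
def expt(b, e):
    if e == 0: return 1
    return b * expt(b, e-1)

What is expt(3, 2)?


expt(3, 2)
= 3 * expt(3, 1)
= 3 * 3 * expt(3, 0)
= 3 * 3 * 1
= 9

9


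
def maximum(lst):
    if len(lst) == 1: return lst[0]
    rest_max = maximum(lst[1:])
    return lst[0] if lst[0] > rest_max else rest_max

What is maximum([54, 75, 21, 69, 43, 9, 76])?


maximum([54, 75, 21, 69, 43, 9, 76]): compare 54 with maximum([75, 21, 69, 43, 9, 76])
maximum([75, 21, 69, 43, 9, 76]): compare 75 with maximum([21, 69, 43, 9, 76])
maximum([21, 69, 43, 9, 76]): compare 21 with maximum([69, 43, 9, 76])
maximum([69, 43, 9, 76]): compare 69 with maximum([43, 9, 76])
maximum([43, 9, 76]): compare 43 with maximum([9, 76])
maximum([9, 76]): compare 9 with maximum([76])
maximum([76]) = 76  (base case)
Compare 9 with 76 -> 76
Compare 43 with 76 -> 76
Compare 69 with 76 -> 76
Compare 21 with 76 -> 76
Compare 75 with 76 -> 76
Compare 54 with 76 -> 76

76


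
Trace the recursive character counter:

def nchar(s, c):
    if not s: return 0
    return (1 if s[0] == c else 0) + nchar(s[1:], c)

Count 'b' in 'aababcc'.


s[0]='a' != 'b' -> 0
s[0]='a' != 'b' -> 0
s[0]='b' == 'b' -> 1
s[0]='a' != 'b' -> 0
s[0]='b' == 'b' -> 1
s[0]='c' != 'b' -> 0
s[0]='c' != 'b' -> 0
Sum: 0 + 0 + 1 + 0 + 1 + 0 + 0 = 2

2


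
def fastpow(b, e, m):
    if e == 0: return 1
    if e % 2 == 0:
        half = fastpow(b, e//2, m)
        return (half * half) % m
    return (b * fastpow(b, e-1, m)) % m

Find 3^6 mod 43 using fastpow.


fastpow(3, 6, 43): e is even, compute fastpow(3, 3, 43)
  fastpow(3, 3, 43): e is odd, compute fastpow(3, 2, 43)
    fastpow(3, 2, 43): e is even, compute fastpow(3, 1, 43)
      fastpow(3, 1, 43): e is odd, compute fastpow(3, 0, 43)
        fastpow(3, 0, 43) = 1
      (3 * 1) % 43 = 3
    half=3, (3*3) % 43 = 9
  (3 * 9) % 43 = 27
half=27, (27*27) % 43 = 41

41


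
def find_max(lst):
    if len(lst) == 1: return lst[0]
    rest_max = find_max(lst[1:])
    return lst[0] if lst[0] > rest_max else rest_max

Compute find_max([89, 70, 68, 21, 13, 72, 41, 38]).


find_max([89, 70, 68, 21, 13, 72, 41, 38]): compare 89 with find_max([70, 68, 21, 13, 72, 41, 38])
find_max([70, 68, 21, 13, 72, 41, 38]): compare 70 with find_max([68, 21, 13, 72, 41, 38])
find_max([68, 21, 13, 72, 41, 38]): compare 68 with find_max([21, 13, 72, 41, 38])
find_max([21, 13, 72, 41, 38]): compare 21 with find_max([13, 72, 41, 38])
find_max([13, 72, 41, 38]): compare 13 with find_max([72, 41, 38])
find_max([72, 41, 38]): compare 72 with find_max([41, 38])
find_max([41, 38]): compare 41 with find_max([38])
find_max([38]) = 38  (base case)
Compare 41 with 38 -> 41
Compare 72 with 41 -> 72
Compare 13 with 72 -> 72
Compare 21 with 72 -> 72
Compare 68 with 72 -> 72
Compare 70 with 72 -> 72
Compare 89 with 72 -> 89

89


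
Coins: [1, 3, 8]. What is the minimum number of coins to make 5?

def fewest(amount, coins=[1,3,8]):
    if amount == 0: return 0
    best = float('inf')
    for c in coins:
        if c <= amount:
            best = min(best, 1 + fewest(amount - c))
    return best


Building up with DP:
fewest(0) = 0
fewest(1) = min(1+fewest(0)=1+0=1) = 1
fewest(2) = min(1+fewest(1)=1+1=2) = 2
fewest(3) = min(1+fewest(2)=1+2=3, 1+fewest(0)=1+0=1) = 1
fewest(4) = min(1+fewest(3)=1+1=2, 1+fewest(1)=1+1=2) = 2
fewest(5) = min(1+fewest(4)=1+2=3, 1+fewest(2)=1+2=3) = 3

3


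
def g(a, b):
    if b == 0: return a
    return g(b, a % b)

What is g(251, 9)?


g(251, 9) = g(9, 8)
g(9, 8) = g(8, 1)
g(8, 1) = g(1, 0)
g(1, 0) = 1  (base case)

1


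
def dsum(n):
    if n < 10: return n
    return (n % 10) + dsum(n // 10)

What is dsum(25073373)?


dsum(25073373) = 3 + dsum(2507337)
dsum(2507337) = 7 + dsum(250733)
dsum(250733) = 3 + dsum(25073)
dsum(25073) = 3 + dsum(2507)
dsum(2507) = 7 + dsum(250)
dsum(250) = 0 + dsum(25)
dsum(25) = 5 + dsum(2)
dsum(2) = 2  (base case)
Total: 3 + 7 + 3 + 3 + 7 + 0 + 5 + 2 = 30

30


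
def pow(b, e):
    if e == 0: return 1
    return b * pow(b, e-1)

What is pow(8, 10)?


pow(8, 10)
= 8 * pow(8, 9)
= 8 * 8 * pow(8, 8)
= 8 * 8 * 8 * pow(8, 7)
= 8 * 8 * 8 * 8 * pow(8, 6)
= 8 * 8 * 8 * 8 * 8 * pow(8, 5)
= 8 * 8 * 8 * 8 * 8 * 8 * pow(8, 4)
= 8 * 8 * 8 * 8 * 8 * 8 * 8 * pow(8, 3)
= 8 * 8 * 8 * 8 * 8 * 8 * 8 * 8 * pow(8, 2)
= 8 * 8 * 8 * 8 * 8 * 8 * 8 * 8 * 8 * pow(8, 1)
= 8 * 8 * 8 * 8 * 8 * 8 * 8 * 8 * 8 * 8 * pow(8, 0)
= 8 * 8 * 8 * 8 * 8 * 8 * 8 * 8 * 8 * 8 * 1
= 1073741824

1073741824


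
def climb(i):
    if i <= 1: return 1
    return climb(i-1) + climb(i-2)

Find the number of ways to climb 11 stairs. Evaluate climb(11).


Building up from base cases:
climb(0) = 1
climb(1) = 1
climb(2) = climb(1) + climb(0) = 1 + 1 = 2
climb(3) = climb(2) + climb(1) = 2 + 1 = 3
climb(4) = climb(3) + climb(2) = 3 + 2 = 5
climb(5) = climb(4) + climb(3) = 5 + 3 = 8
climb(6) = climb(5) + climb(4) = 8 + 5 = 13
climb(7) = climb(6) + climb(5) = 13 + 8 = 21
climb(8) = climb(7) + climb(6) = 21 + 13 = 34
climb(9) = climb(8) + climb(7) = 34 + 21 = 55
climb(10) = climb(9) + climb(8) = 55 + 34 = 89
climb(11) = climb(10) + climb(9) = 89 + 55 = 144

144


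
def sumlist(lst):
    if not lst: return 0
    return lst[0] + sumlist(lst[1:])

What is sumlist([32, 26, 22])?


sumlist([32, 26, 22]) = 32 + sumlist([26, 22])
sumlist([26, 22]) = 26 + sumlist([22])
sumlist([22]) = 22 + sumlist([])
sumlist([]) = 0  (base case)
Total: 32 + 26 + 22 + 0 = 80

80


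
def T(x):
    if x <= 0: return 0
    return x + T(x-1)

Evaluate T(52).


T(52)
= 52 + 51 + 50 + 49 + 48 + 47 + 46 + 45 + 44 + 43 + 42 + 41 + 40 + 39 + 38 + 37 + 36 + 35 + 34 + 33 + 32 + 31 + 30 + 29 + 28 + 27 + 26 + 25 + 24 + 23 + 22 + 21 + 20 + 19 + 18 + 17 + 16 + 15 + 14 + 13 + 12 + 11 + 10 + 9 + 8 + 7 + 6 + 5 + 4 + 3 + 2 + 1 + T(0)
= 52 + 51 + 50 + 49 + 48 + 47 + 46 + 45 + 44 + 43 + 42 + 41 + 40 + 39 + 38 + 37 + 36 + 35 + 34 + 33 + 32 + 31 + 30 + 29 + 28 + 27 + 26 + 25 + 24 + 23 + 22 + 21 + 20 + 19 + 18 + 17 + 16 + 15 + 14 + 13 + 12 + 11 + 10 + 9 + 8 + 7 + 6 + 5 + 4 + 3 + 2 + 1 + 0
= 1378

1378


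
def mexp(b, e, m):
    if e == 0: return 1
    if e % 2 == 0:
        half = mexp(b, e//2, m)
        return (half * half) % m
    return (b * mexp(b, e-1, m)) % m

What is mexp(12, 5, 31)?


mexp(12, 5, 31): e is odd, compute mexp(12, 4, 31)
  mexp(12, 4, 31): e is even, compute mexp(12, 2, 31)
    mexp(12, 2, 31): e is even, compute mexp(12, 1, 31)
      mexp(12, 1, 31): e is odd, compute mexp(12, 0, 31)
        mexp(12, 0, 31) = 1
      (12 * 1) % 31 = 12
    half=12, (12*12) % 31 = 20
  half=20, (20*20) % 31 = 28
(12 * 28) % 31 = 26

26


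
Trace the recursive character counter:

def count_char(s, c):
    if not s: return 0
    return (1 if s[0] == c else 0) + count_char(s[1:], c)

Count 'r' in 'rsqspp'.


s[0]='r' == 'r' -> 1
s[0]='s' != 'r' -> 0
s[0]='q' != 'r' -> 0
s[0]='s' != 'r' -> 0
s[0]='p' != 'r' -> 0
s[0]='p' != 'r' -> 0
Sum: 1 + 0 + 0 + 0 + 0 + 0 = 1

1


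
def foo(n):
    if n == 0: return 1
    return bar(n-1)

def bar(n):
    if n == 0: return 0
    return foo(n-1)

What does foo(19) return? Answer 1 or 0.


foo(19) = bar(18)
bar(18) = foo(17)
foo(17) = bar(16)
bar(16) = foo(15)
foo(15) = bar(14)
bar(14) = foo(13)
foo(13) = bar(12)
bar(12) = foo(11)
foo(11) = bar(10)
bar(10) = foo(9)
foo(9) = bar(8)
bar(8) = foo(7)
foo(7) = bar(6)
bar(6) = foo(5)
foo(5) = bar(4)
bar(4) = foo(3)
foo(3) = bar(2)
bar(2) = foo(1)
foo(1) = bar(0)
bar(0) = 0  (base case)
Result: 0

0


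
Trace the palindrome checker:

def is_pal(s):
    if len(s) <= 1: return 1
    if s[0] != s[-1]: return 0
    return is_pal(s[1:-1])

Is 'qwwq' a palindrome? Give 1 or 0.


is_pal('qwwq'): s[0]='q' == s[-1]='q' -> check is_pal('ww')
is_pal('ww'): s[0]='w' == s[-1]='w' -> check is_pal('')
is_pal(''): len <= 1 -> return 1  (base case)
Result: 1 (palindrome)

1


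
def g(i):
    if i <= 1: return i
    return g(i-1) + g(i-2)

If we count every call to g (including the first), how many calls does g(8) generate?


Let C(n) = total calls for g(n)
C(0) = 1, C(1) = 1
C(2) = 1 + C(1) + C(0) = 1 + 1 + 1 = 3
C(3) = 1 + C(2) + C(1) = 1 + 3 + 1 = 5
C(4) = 1 + C(3) + C(2) = 1 + 5 + 3 = 9
C(5) = 1 + C(4) + C(3) = 1 + 9 + 5 = 15
C(6) = 1 + C(5) + C(4) = 1 + 15 + 9 = 25
C(7) = 1 + C(6) + C(5) = 1 + 25 + 15 = 41
C(8) = 1 + C(7) + C(6) = 1 + 41 + 25 = 67

67


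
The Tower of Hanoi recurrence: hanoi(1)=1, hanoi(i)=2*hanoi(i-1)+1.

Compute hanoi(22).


hanoi(22) = 2 * hanoi(21) + 1
hanoi(21) = 2 * hanoi(20) + 1
hanoi(20) = 2 * hanoi(19) + 1
hanoi(19) = 2 * hanoi(18) + 1
hanoi(18) = 2 * hanoi(17) + 1
hanoi(17) = 2 * hanoi(16) + 1
hanoi(16) = 2 * hanoi(15) + 1
hanoi(15) = 2 * hanoi(14) + 1
hanoi(14) = 2 * hanoi(13) + 1
hanoi(13) = 2 * hanoi(12) + 1
hanoi(12) = 2 * hanoi(11) + 1
hanoi(11) = 2 * hanoi(10) + 1
hanoi(10) = 2 * hanoi(9) + 1
hanoi(9) = 2 * hanoi(8) + 1
hanoi(8) = 2 * hanoi(7) + 1
hanoi(7) = 2 * hanoi(6) + 1
hanoi(6) = 2 * hanoi(5) + 1
hanoi(5) = 2 * hanoi(4) + 1
hanoi(4) = 2 * hanoi(3) + 1
hanoi(3) = 2 * hanoi(2) + 1
hanoi(2) = 2 * hanoi(1) + 1
hanoi(1) = 1  (base case)
hanoi(2) = 2 * 1 + 1 = 3
hanoi(3) = 2 * 3 + 1 = 7
hanoi(4) = 2 * 7 + 1 = 15
hanoi(5) = 2 * 15 + 1 = 31
hanoi(6) = 2 * 31 + 1 = 63
hanoi(7) = 2 * 63 + 1 = 127
hanoi(8) = 2 * 127 + 1 = 255
hanoi(9) = 2 * 255 + 1 = 511
hanoi(10) = 2 * 511 + 1 = 1023
hanoi(11) = 2 * 1023 + 1 = 2047
hanoi(12) = 2 * 2047 + 1 = 4095
hanoi(13) = 2 * 4095 + 1 = 8191
hanoi(14) = 2 * 8191 + 1 = 16383
hanoi(15) = 2 * 16383 + 1 = 32767
hanoi(16) = 2 * 32767 + 1 = 65535
hanoi(17) = 2 * 65535 + 1 = 131071
hanoi(18) = 2 * 131071 + 1 = 262143
hanoi(19) = 2 * 262143 + 1 = 524287
hanoi(20) = 2 * 524287 + 1 = 1048575
hanoi(21) = 2 * 1048575 + 1 = 2097151
hanoi(22) = 2 * 2097151 + 1 = 4194303

4194303


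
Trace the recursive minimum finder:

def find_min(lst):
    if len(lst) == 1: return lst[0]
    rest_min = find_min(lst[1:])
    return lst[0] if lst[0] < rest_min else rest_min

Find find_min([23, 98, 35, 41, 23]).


find_min([23, 98, 35, 41, 23]): compare 23 with find_min([98, 35, 41, 23])
find_min([98, 35, 41, 23]): compare 98 with find_min([35, 41, 23])
find_min([35, 41, 23]): compare 35 with find_min([41, 23])
find_min([41, 23]): compare 41 with find_min([23])
find_min([23]) = 23  (base case)
Compare 41 with 23 -> 23
Compare 35 with 23 -> 23
Compare 98 with 23 -> 23
Compare 23 with 23 -> 23

23


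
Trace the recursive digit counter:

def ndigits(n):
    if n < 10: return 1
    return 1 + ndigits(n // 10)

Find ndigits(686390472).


ndigits(686390472) = 1 + ndigits(68639047)
ndigits(68639047) = 1 + ndigits(6863904)
ndigits(6863904) = 1 + ndigits(686390)
ndigits(686390) = 1 + ndigits(68639)
ndigits(68639) = 1 + ndigits(6863)
ndigits(6863) = 1 + ndigits(686)
ndigits(686) = 1 + ndigits(68)
ndigits(68) = 1 + ndigits(6)
ndigits(6) = 1  (base case: 6 < 10)
Unwinding: 1 + 1 + 1 + 1 + 1 + 1 + 1 + 1 + 1 = 9

9


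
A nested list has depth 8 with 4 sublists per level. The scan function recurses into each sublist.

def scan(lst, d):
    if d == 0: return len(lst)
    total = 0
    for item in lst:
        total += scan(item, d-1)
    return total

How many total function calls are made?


At depth 0 (root): 1 call
At depth 1: each of 1 parents calls scan on 4 children = 4 calls
At depth 2: each of 4 parents calls scan on 4 children = 16 calls
At depth 3: each of 16 parents calls scan on 4 children = 64 calls
At depth 4: each of 64 parents calls scan on 4 children = 256 calls
At depth 5: each of 256 parents calls scan on 4 children = 1024 calls
At depth 6: each of 1024 parents calls scan on 4 children = 4096 calls
At depth 7: each of 4096 parents calls scan on 4 children = 16384 calls
At depth 8: each of 16384 parents calls scan on 4 children = 65536 calls
Total: 1 + 4 + 16 + 64 + 256 + 1024 + 4096 + 16384 + 65536 = 87381

87381


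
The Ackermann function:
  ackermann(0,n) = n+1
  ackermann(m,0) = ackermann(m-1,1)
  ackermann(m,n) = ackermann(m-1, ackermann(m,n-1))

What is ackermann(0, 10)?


ackermann(0, 10) = 11
Result: ackermann(0, 10) = 11

11


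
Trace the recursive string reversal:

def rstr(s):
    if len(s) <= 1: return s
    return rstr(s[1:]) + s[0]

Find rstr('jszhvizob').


rstr('jszhvizob') = rstr('szhvizob') + 'j'
rstr('szhvizob') = rstr('zhvizob') + 's'
rstr('zhvizob') = rstr('hvizob') + 'z'
rstr('hvizob') = rstr('vizob') + 'h'
rstr('vizob') = rstr('izob') + 'v'
rstr('izob') = rstr('zob') + 'i'
rstr('zob') = rstr('ob') + 'z'
rstr('ob') = rstr('b') + 'o'
rstr('b') = 'b'  (base case)
Concatenating: 'b' + 'o' + 'z' + 'i' + 'v' + 'h' + 'z' + 's' + 'j' = 'bozivhzsj'

bozivhzsj


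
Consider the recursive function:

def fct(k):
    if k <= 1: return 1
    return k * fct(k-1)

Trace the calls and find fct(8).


fct(8)
= 8 * fct(7)
= 8 * 7 * fct(6)
= 8 * 7 * 6 * fct(5)
= 8 * 7 * 6 * 5 * fct(4)
= 8 * 7 * 6 * 5 * 4 * fct(3)
= 8 * 7 * 6 * 5 * 4 * 3 * fct(2)
= 8 * 7 * 6 * 5 * 4 * 3 * 2 * fct(1)
= 8 * 7 * 6 * 5 * 4 * 3 * 2 * 1
= 40320

40320


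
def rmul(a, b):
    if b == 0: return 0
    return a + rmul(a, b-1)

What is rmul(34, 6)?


rmul(34, 6) = 34 + rmul(34, 5)
rmul(34, 5) = 34 + rmul(34, 4)
rmul(34, 4) = 34 + rmul(34, 3)
rmul(34, 3) = 34 + rmul(34, 2)
rmul(34, 2) = 34 + rmul(34, 1)
rmul(34, 1) = 34 + rmul(34, 0)
rmul(34, 0) = 0  (base case)
Total: 34 + 34 + 34 + 34 + 34 + 34 + 0 = 204

204


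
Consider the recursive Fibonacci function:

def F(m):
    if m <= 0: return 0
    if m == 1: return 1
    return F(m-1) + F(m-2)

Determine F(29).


Computing F(29) bottom-up:
F(0) = 0
F(1) = 1
F(2) = F(1) + F(0) = 1 + 0 = 1
F(3) = F(2) + F(1) = 1 + 1 = 2
F(4) = F(3) + F(2) = 2 + 1 = 3
F(5) = F(4) + F(3) = 3 + 2 = 5
F(6) = F(5) + F(4) = 5 + 3 = 8
F(7) = F(6) + F(5) = 8 + 5 = 13
F(8) = F(7) + F(6) = 13 + 8 = 21
F(9) = F(8) + F(7) = 21 + 13 = 34
F(10) = F(9) + F(8) = 34 + 21 = 55
F(11) = F(10) + F(9) = 55 + 34 = 89
F(12) = F(11) + F(10) = 89 + 55 = 144
F(13) = F(12) + F(11) = 144 + 89 = 233
F(14) = F(13) + F(12) = 233 + 144 = 377
F(15) = F(14) + F(13) = 377 + 233 = 610
F(16) = F(15) + F(14) = 610 + 377 = 987
F(17) = F(16) + F(15) = 987 + 610 = 1597
F(18) = F(17) + F(16) = 1597 + 987 = 2584
F(19) = F(18) + F(17) = 2584 + 1597 = 4181
F(20) = F(19) + F(18) = 4181 + 2584 = 6765
F(21) = F(20) + F(19) = 6765 + 4181 = 10946
F(22) = F(21) + F(20) = 10946 + 6765 = 17711
F(23) = F(22) + F(21) = 17711 + 10946 = 28657
F(24) = F(23) + F(22) = 28657 + 17711 = 46368
F(25) = F(24) + F(23) = 46368 + 28657 = 75025
F(26) = F(25) + F(24) = 75025 + 46368 = 121393
F(27) = F(26) + F(25) = 121393 + 75025 = 196418
F(28) = F(27) + F(26) = 196418 + 121393 = 317811
F(29) = F(28) + F(27) = 317811 + 196418 = 514229

514229


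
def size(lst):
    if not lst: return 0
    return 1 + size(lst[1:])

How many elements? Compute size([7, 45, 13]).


size([7, 45, 13]) = 1 + size([45, 13])
size([45, 13]) = 1 + size([13])
size([13]) = 1 + size([])
size([]) = 0  (base case)
Unwinding: 1 + 1 + 1 + 0 = 3

3


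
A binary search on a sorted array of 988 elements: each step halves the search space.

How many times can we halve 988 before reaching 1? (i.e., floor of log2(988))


988 / 2 = 494
494 / 2 = 247
247 / 2 = 123
123 / 2 = 61
61 / 2 = 30
30 / 2 = 15
15 / 2 = 7
7 / 2 = 3
3 / 2 = 1
Reached 1 after 9 halvings

9


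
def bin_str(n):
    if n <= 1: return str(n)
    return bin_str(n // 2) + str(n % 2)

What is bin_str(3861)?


bin_str(3861) = bin_str(1930) + '1'
bin_str(1930) = bin_str(965) + '0'
bin_str(965) = bin_str(482) + '1'
bin_str(482) = bin_str(241) + '0'
bin_str(241) = bin_str(120) + '1'
bin_str(120) = bin_str(60) + '0'
bin_str(60) = bin_str(30) + '0'
bin_str(30) = bin_str(15) + '0'
bin_str(15) = bin_str(7) + '1'
bin_str(7) = bin_str(3) + '1'
bin_str(3) = bin_str(1) + '1'
bin_str(1) = '1'  (base case)
Concatenating: '1' + '1' + '1' + '1' + '0' + '0' + '0' + '1' + '0' + '1' + '0' + '1' = '111100010101'

111100010101


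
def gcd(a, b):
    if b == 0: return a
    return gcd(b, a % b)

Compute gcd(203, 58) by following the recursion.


gcd(203, 58) = gcd(58, 29)
gcd(58, 29) = gcd(29, 0)
gcd(29, 0) = 29  (base case)

29


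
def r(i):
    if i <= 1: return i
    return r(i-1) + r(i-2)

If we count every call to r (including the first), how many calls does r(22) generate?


Let C(n) = total calls for r(n)
C(0) = 1, C(1) = 1
C(2) = 1 + C(1) + C(0) = 1 + 1 + 1 = 3
C(3) = 1 + C(2) + C(1) = 1 + 3 + 1 = 5
C(4) = 1 + C(3) + C(2) = 1 + 5 + 3 = 9
C(5) = 1 + C(4) + C(3) = 1 + 9 + 5 = 15
C(6) = 1 + C(5) + C(4) = 1 + 15 + 9 = 25
C(7) = 1 + C(6) + C(5) = 1 + 25 + 15 = 41
C(8) = 1 + C(7) + C(6) = 1 + 41 + 25 = 67
C(9) = 1 + C(8) + C(7) = 1 + 67 + 41 = 109
C(10) = 1 + C(9) + C(8) = 1 + 109 + 67 = 177
C(11) = 1 + C(10) + C(9) = 1 + 177 + 109 = 287
C(12) = 1 + C(11) + C(10) = 1 + 287 + 177 = 465
C(13) = 1 + C(12) + C(11) = 1 + 465 + 287 = 753
C(14) = 1 + C(13) + C(12) = 1 + 753 + 465 = 1219
C(15) = 1 + C(14) + C(13) = 1 + 1219 + 753 = 1973
C(16) = 1 + C(15) + C(14) = 1 + 1973 + 1219 = 3193
C(17) = 1 + C(16) + C(15) = 1 + 3193 + 1973 = 5167
C(18) = 1 + C(17) + C(16) = 1 + 5167 + 3193 = 8361
C(19) = 1 + C(18) + C(17) = 1 + 8361 + 5167 = 13529
C(20) = 1 + C(19) + C(18) = 1 + 13529 + 8361 = 21891
C(21) = 1 + C(20) + C(19) = 1 + 21891 + 13529 = 35421
C(22) = 1 + C(21) + C(20) = 1 + 35421 + 21891 = 57313

57313


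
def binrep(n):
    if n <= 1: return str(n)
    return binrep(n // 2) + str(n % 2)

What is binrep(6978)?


binrep(6978) = binrep(3489) + '0'
binrep(3489) = binrep(1744) + '1'
binrep(1744) = binrep(872) + '0'
binrep(872) = binrep(436) + '0'
binrep(436) = binrep(218) + '0'
binrep(218) = binrep(109) + '0'
binrep(109) = binrep(54) + '1'
binrep(54) = binrep(27) + '0'
binrep(27) = binrep(13) + '1'
binrep(13) = binrep(6) + '1'
binrep(6) = binrep(3) + '0'
binrep(3) = binrep(1) + '1'
binrep(1) = '1'  (base case)
Concatenating: '1' + '1' + '0' + '1' + '1' + '0' + '1' + '0' + '0' + '0' + '0' + '1' + '0' = '1101101000010'

1101101000010


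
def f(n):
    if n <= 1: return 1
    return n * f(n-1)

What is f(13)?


f(13)
= 13 * f(12)
= 13 * 12 * f(11)
= 13 * 12 * 11 * f(10)
= 13 * 12 * 11 * 10 * f(9)
= 13 * 12 * 11 * 10 * 9 * f(8)
= 13 * 12 * 11 * 10 * 9 * 8 * f(7)
= 13 * 12 * 11 * 10 * 9 * 8 * 7 * f(6)
= 13 * 12 * 11 * 10 * 9 * 8 * 7 * 6 * f(5)
= 13 * 12 * 11 * 10 * 9 * 8 * 7 * 6 * 5 * f(4)
= 13 * 12 * 11 * 10 * 9 * 8 * 7 * 6 * 5 * 4 * f(3)
= 13 * 12 * 11 * 10 * 9 * 8 * 7 * 6 * 5 * 4 * 3 * f(2)
= 13 * 12 * 11 * 10 * 9 * 8 * 7 * 6 * 5 * 4 * 3 * 2 * f(1)
= 13 * 12 * 11 * 10 * 9 * 8 * 7 * 6 * 5 * 4 * 3 * 2 * 1
= 6227020800

6227020800


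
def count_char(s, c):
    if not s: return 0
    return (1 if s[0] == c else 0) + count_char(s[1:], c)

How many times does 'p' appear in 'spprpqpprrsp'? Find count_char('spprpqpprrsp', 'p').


s[0]='s' != 'p' -> 0
s[0]='p' == 'p' -> 1
s[0]='p' == 'p' -> 1
s[0]='r' != 'p' -> 0
s[0]='p' == 'p' -> 1
s[0]='q' != 'p' -> 0
s[0]='p' == 'p' -> 1
s[0]='p' == 'p' -> 1
s[0]='r' != 'p' -> 0
s[0]='r' != 'p' -> 0
s[0]='s' != 'p' -> 0
s[0]='p' == 'p' -> 1
Sum: 0 + 1 + 1 + 0 + 1 + 0 + 1 + 1 + 0 + 0 + 0 + 1 = 6

6


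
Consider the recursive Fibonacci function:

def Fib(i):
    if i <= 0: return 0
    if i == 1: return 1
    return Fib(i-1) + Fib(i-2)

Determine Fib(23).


Computing Fib(23) bottom-up:
Fib(0) = 0
Fib(1) = 1
Fib(2) = Fib(1) + Fib(0) = 1 + 0 = 1
Fib(3) = Fib(2) + Fib(1) = 1 + 1 = 2
Fib(4) = Fib(3) + Fib(2) = 2 + 1 = 3
Fib(5) = Fib(4) + Fib(3) = 3 + 2 = 5
Fib(6) = Fib(5) + Fib(4) = 5 + 3 = 8
Fib(7) = Fib(6) + Fib(5) = 8 + 5 = 13
Fib(8) = Fib(7) + Fib(6) = 13 + 8 = 21
Fib(9) = Fib(8) + Fib(7) = 21 + 13 = 34
Fib(10) = Fib(9) + Fib(8) = 34 + 21 = 55
Fib(11) = Fib(10) + Fib(9) = 55 + 34 = 89
Fib(12) = Fib(11) + Fib(10) = 89 + 55 = 144
Fib(13) = Fib(12) + Fib(11) = 144 + 89 = 233
Fib(14) = Fib(13) + Fib(12) = 233 + 144 = 377
Fib(15) = Fib(14) + Fib(13) = 377 + 233 = 610
Fib(16) = Fib(15) + Fib(14) = 610 + 377 = 987
Fib(17) = Fib(16) + Fib(15) = 987 + 610 = 1597
Fib(18) = Fib(17) + Fib(16) = 1597 + 987 = 2584
Fib(19) = Fib(18) + Fib(17) = 2584 + 1597 = 4181
Fib(20) = Fib(19) + Fib(18) = 4181 + 2584 = 6765
Fib(21) = Fib(20) + Fib(19) = 6765 + 4181 = 10946
Fib(22) = Fib(21) + Fib(20) = 10946 + 6765 = 17711
Fib(23) = Fib(22) + Fib(21) = 17711 + 10946 = 28657

28657


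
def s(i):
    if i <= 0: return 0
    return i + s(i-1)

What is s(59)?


s(59)
= 59 + 58 + 57 + 56 + 55 + 54 + 53 + 52 + 51 + 50 + 49 + 48 + 47 + 46 + 45 + 44 + 43 + 42 + 41 + 40 + 39 + 38 + 37 + 36 + 35 + 34 + 33 + 32 + 31 + 30 + 29 + 28 + 27 + 26 + 25 + 24 + 23 + 22 + 21 + 20 + 19 + 18 + 17 + 16 + 15 + 14 + 13 + 12 + 11 + 10 + 9 + 8 + 7 + 6 + 5 + 4 + 3 + 2 + 1 + s(0)
= 59 + 58 + 57 + 56 + 55 + 54 + 53 + 52 + 51 + 50 + 49 + 48 + 47 + 46 + 45 + 44 + 43 + 42 + 41 + 40 + 39 + 38 + 37 + 36 + 35 + 34 + 33 + 32 + 31 + 30 + 29 + 28 + 27 + 26 + 25 + 24 + 23 + 22 + 21 + 20 + 19 + 18 + 17 + 16 + 15 + 14 + 13 + 12 + 11 + 10 + 9 + 8 + 7 + 6 + 5 + 4 + 3 + 2 + 1 + 0
= 1770

1770


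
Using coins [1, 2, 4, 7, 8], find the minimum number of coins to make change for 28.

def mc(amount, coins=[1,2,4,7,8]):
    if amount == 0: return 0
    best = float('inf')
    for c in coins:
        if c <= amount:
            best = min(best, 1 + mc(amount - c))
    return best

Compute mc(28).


Building up with DP:
mc(0) = 0
mc(1) = min(1+mc(0)=1+0=1) = 1
mc(2) = min(1+mc(1)=1+1=2, 1+mc(0)=1+0=1) = 1
mc(3) = min(1+mc(2)=1+1=2, 1+mc(1)=1+1=2) = 2
mc(4) = min(1+mc(3)=1+2=3, 1+mc(2)=1+1=2, 1+mc(0)=1+0=1) = 1
mc(5) = min(1+mc(4)=1+1=2, 1+mc(3)=1+2=3, 1+mc(1)=1+1=2) = 2
mc(6) = min(1+mc(5)=1+2=3, 1+mc(4)=1+1=2, 1+mc(2)=1+1=2) = 2
mc(7) = min(1+mc(6)=1+2=3, 1+mc(5)=1+2=3, 1+mc(3)=1+2=3, 1+mc(0)=1+0=1) = 1
mc(8) = min(1+mc(7)=1+1=2, 1+mc(6)=1+2=3, 1+mc(4)=1+1=2, 1+mc(1)=1+1=2, 1+mc(0)=1+0=1) = 1
mc(9) = min(1+mc(8)=1+1=2, 1+mc(7)=1+1=2, 1+mc(5)=1+2=3, 1+mc(2)=1+1=2, 1+mc(1)=1+1=2) = 2
mc(10) = min(1+mc(9)=1+2=3, 1+mc(8)=1+1=2, 1+mc(6)=1+2=3, 1+mc(3)=1+2=3, 1+mc(2)=1+1=2) = 2
mc(11) = min(1+mc(10)=1+2=3, 1+mc(9)=1+2=3, 1+mc(7)=1+1=2, 1+mc(4)=1+1=2, 1+mc(3)=1+2=3) = 2
mc(12) = min(1+mc(11)=1+2=3, 1+mc(10)=1+2=3, 1+mc(8)=1+1=2, 1+mc(5)=1+2=3, 1+mc(4)=1+1=2) = 2
mc(13) = min(1+mc(12)=1+2=3, 1+mc(11)=1+2=3, 1+mc(9)=1+2=3, 1+mc(6)=1+2=3, 1+mc(5)=1+2=3) = 3
mc(14) = min(1+mc(13)=1+3=4, 1+mc(12)=1+2=3, 1+mc(10)=1+2=3, 1+mc(7)=1+1=2, 1+mc(6)=1+2=3) = 2
mc(15) = min(1+mc(14)=1+2=3, 1+mc(13)=1+3=4, 1+mc(11)=1+2=3, 1+mc(8)=1+1=2, 1+mc(7)=1+1=2) = 2
mc(16) = min(1+mc(15)=1+2=3, 1+mc(14)=1+2=3, 1+mc(12)=1+2=3, 1+mc(9)=1+2=3, 1+mc(8)=1+1=2) = 2
mc(17) = min(1+mc(16)=1+2=3, 1+mc(15)=1+2=3, 1+mc(13)=1+3=4, 1+mc(10)=1+2=3, 1+mc(9)=1+2=3) = 3
mc(18) = min(1+mc(17)=1+3=4, 1+mc(16)=1+2=3, 1+mc(14)=1+2=3, 1+mc(11)=1+2=3, 1+mc(10)=1+2=3) = 3
mc(19) = min(1+mc(18)=1+3=4, 1+mc(17)=1+3=4, 1+mc(15)=1+2=3, 1+mc(12)=1+2=3, 1+mc(11)=1+2=3) = 3
mc(20) = min(1+mc(19)=1+3=4, 1+mc(18)=1+3=4, 1+mc(16)=1+2=3, 1+mc(13)=1+3=4, 1+mc(12)=1+2=3) = 3
mc(21) = min(1+mc(20)=1+3=4, 1+mc(19)=1+3=4, 1+mc(17)=1+3=4, 1+mc(14)=1+2=3, 1+mc(13)=1+3=4) = 3
mc(22) = min(1+mc(21)=1+3=4, 1+mc(20)=1+3=4, 1+mc(18)=1+3=4, 1+mc(15)=1+2=3, 1+mc(14)=1+2=3) = 3
mc(23) = min(1+mc(22)=1+3=4, 1+mc(21)=1+3=4, 1+mc(19)=1+3=4, 1+mc(16)=1+2=3, 1+mc(15)=1+2=3) = 3
mc(24) = min(1+mc(23)=1+3=4, 1+mc(22)=1+3=4, 1+mc(20)=1+3=4, 1+mc(17)=1+3=4, 1+mc(16)=1+2=3) = 3
mc(25) = min(1+mc(24)=1+3=4, 1+mc(23)=1+3=4, 1+mc(21)=1+3=4, 1+mc(18)=1+3=4, 1+mc(17)=1+3=4) = 4
mc(26) = min(1+mc(25)=1+4=5, 1+mc(24)=1+3=4, 1+mc(22)=1+3=4, 1+mc(19)=1+3=4, 1+mc(18)=1+3=4) = 4
mc(27) = min(1+mc(26)=1+4=5, 1+mc(25)=1+4=5, 1+mc(23)=1+3=4, 1+mc(20)=1+3=4, 1+mc(19)=1+3=4) = 4
mc(28) = min(1+mc(27)=1+4=5, 1+mc(26)=1+4=5, 1+mc(24)=1+3=4, 1+mc(21)=1+3=4, 1+mc(20)=1+3=4) = 4

4
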